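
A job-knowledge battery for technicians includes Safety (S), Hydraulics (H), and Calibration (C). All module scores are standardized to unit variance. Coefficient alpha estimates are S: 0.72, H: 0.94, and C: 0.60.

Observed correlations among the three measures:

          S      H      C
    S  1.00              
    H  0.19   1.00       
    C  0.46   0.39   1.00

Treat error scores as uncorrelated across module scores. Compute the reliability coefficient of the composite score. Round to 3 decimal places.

Var(S+H+C) = 3 + 2·[0.19 + 0.46 + 0.39] = 3 + 2.08 = 5.08.
Under uncorrelated errors the observed covariances equal the true-score covariances, so only the own-variance terms attenuate.
True-score variance = [0.72 + 0.94 + 0.60] + 2.08 = 2.26 + 2.08 = 4.34.
Reliability = 4.34 / 5.08 = 0.854.

0.854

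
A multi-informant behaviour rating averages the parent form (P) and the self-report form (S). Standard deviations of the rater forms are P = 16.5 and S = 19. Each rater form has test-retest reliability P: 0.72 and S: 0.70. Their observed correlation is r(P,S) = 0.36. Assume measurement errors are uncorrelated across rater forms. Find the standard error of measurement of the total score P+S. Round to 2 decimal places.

Var(total) = 633.25 + 225.72 = 858.97.
True-score variance = 448.72 + 225.72 = 674.44, so reliability = 0.7852.
Error variance = 858.97 − 674.44 = 184.53; SEM = √184.53 = 13.58.

13.58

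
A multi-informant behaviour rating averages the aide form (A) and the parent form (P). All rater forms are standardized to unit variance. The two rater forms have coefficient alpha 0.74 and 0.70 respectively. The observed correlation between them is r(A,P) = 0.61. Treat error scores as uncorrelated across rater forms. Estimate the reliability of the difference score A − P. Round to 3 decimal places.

Var(A−P) = 1 + 1 − 2·0.61 = 2 − 1.22 = 0.78.
Because errors are independent across components, Cov(Tᵢ,Tⱼ) = Cov(Xᵢ,Xⱼ); the off-diagonal part of the true-score variance is the same as above.
True-score variance = [0.74 + 0.70] − 1.22 = 1.44 − 1.22 = 0.22.
Reliability = 0.22 / 0.78 = 0.282.

0.282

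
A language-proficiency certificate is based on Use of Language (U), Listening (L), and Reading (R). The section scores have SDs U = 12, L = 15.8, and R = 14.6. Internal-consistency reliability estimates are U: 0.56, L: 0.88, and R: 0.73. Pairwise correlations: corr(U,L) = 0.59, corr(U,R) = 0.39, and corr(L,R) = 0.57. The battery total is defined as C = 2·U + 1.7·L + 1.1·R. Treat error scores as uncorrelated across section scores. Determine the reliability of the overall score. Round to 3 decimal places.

Var(C) = 2²·12² + 1.7²·15.8² + 1.1²·14.6² + 2·[3.4·12·15.8·0.59 + 2.2·12·14.6·0.39 + 1.87·15.8·14.6·0.57] = 1555.38 + 1553.08 = 3108.47.
Under uncorrelated errors the observed covariances equal the true-score covariances, so only the own-variance terms attenuate.
True-score variance = [2²·12²·0.56 + 1.7²·15.8²·0.88 + 1.1²·14.6²·0.73] + 1553.08 = 1145.73 + 1553.08 = 2698.81.
Reliability = 2698.81 / 3108.47 = 0.868.

0.868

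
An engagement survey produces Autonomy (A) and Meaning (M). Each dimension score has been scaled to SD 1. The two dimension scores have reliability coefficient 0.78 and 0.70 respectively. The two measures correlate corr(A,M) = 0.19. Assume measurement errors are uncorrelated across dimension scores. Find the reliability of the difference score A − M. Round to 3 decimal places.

0.679

Var(A−M) = 1 + 1 − 2·0.19 = 2 − 0.38 = 1.62.
With uncorrelated errors the cross-covariances are all true-score covariance, so they carry over unchanged; only the diagonal terms shrink to ρᵢσᵢ².
True-score variance = [0.78 + 0.70] − 0.38 = 1.48 − 0.38 = 1.1.
Reliability = 1.1 / 1.62 = 0.679.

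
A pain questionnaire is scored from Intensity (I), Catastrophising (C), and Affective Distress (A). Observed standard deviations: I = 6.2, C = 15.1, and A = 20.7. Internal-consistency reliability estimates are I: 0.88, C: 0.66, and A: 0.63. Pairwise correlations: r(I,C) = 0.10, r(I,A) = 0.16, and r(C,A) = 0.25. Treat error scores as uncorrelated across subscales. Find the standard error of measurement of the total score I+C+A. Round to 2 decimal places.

15.51

Var(total) = 694.94 + 216.078 = 911.018.
True-score variance = 454.262 + 216.078 = 670.34, so reliability = 0.7358.
Error variance = 911.018 − 670.34 = 240.678; SEM = √240.678 = 15.51.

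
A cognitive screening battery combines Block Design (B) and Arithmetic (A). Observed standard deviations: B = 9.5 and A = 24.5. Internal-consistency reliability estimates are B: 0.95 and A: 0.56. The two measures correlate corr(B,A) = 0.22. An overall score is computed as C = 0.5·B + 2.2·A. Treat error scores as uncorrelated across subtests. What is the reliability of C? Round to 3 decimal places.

0.579

Var(C) = 0.5²·9.5² + 2.2²·24.5² + 2·[1.1·9.5·24.5·0.22] = 2927.77 + 112.651 = 3040.42.
Because errors are independent across components, Cov(Tᵢ,Tⱼ) = Cov(Xᵢ,Xⱼ); the off-diagonal part of the true-score variance is the same as above.
True-score variance = [0.5²·9.5²·0.95 + 2.2²·24.5²·0.56] + 112.651 = 1648.35 + 112.651 = 1761.
Reliability = 1761 / 3040.42 = 0.579.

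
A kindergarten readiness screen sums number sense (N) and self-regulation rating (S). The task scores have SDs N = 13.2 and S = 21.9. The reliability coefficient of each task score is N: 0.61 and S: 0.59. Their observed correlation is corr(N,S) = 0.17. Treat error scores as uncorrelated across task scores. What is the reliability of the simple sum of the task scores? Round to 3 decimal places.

0.648

Var(N+S) = 13.2² + 21.9² + 2·[13.2·21.9·0.17] = 653.85 + 98.2872 = 752.137.
Under uncorrelated errors the observed covariances equal the true-score covariances, so only the own-variance terms attenuate.
True-score variance = [13.2²·0.61 + 21.9²·0.59] + 98.2872 = 389.256 + 98.2872 = 487.543.
Reliability = 487.543 / 752.137 = 0.648.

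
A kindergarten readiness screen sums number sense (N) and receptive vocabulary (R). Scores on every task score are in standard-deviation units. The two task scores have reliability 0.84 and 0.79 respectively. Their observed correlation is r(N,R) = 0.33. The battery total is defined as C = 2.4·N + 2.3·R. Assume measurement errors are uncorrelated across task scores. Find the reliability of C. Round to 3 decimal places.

0.862

Var(C) = 2.4² + 2.3² + 2·[5.52·0.33] = 11.05 + 3.6432 = 14.6932.
Because errors are independent across components, Cov(Tᵢ,Tⱼ) = Cov(Xᵢ,Xⱼ); the off-diagonal part of the true-score variance is the same as above.
True-score variance = [2.4²·0.84 + 2.3²·0.79] + 3.6432 = 9.0175 + 3.6432 = 12.6607.
Reliability = 12.6607 / 14.6932 = 0.862.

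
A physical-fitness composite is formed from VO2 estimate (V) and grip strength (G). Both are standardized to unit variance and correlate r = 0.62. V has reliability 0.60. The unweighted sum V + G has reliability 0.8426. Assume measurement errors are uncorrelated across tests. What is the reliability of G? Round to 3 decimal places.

Var(V+G) = 2 + 2·0.62 = 3.240.
True-score variance = ρ_V + ρ_G + 2·0.62, so 0.8426 = (0.60 + ρ_G + 1.24) / 3.240.
ρ_G = 0.8426·3.240 − 0.60 − 1.24 = 0.890.

0.890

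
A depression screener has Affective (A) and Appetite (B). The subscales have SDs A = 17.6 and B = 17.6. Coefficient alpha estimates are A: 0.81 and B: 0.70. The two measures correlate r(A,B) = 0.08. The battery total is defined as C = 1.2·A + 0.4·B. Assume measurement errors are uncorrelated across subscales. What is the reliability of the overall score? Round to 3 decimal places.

0.808

Var(C) = 1.2²·17.6² + 0.4²·17.6² + 2·[0.48·17.6·17.6·0.08] = 495.616 + 23.7896 = 519.406.
Under uncorrelated errors the observed covariances equal the true-score covariances, so only the own-variance terms attenuate.
True-score variance = [1.2²·17.6²·0.81 + 0.4²·17.6²·0.70] + 23.7896 = 395.997 + 23.7896 = 419.787.
Reliability = 419.787 / 519.406 = 0.808.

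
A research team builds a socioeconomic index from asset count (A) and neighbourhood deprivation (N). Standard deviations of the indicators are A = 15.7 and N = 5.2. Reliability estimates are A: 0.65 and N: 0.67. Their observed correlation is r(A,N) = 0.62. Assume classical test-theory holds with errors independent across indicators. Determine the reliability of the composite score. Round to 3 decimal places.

Var(A+N) = 15.7² + 5.2² + 2·[15.7·5.2·0.62] = 273.53 + 101.234 = 374.764.
Under uncorrelated errors the observed covariances equal the true-score covariances, so only the own-variance terms attenuate.
True-score variance = [15.7²·0.65 + 5.2²·0.67] + 101.234 = 178.335 + 101.234 = 279.569.
Reliability = 279.569 / 374.764 = 0.746.

0.746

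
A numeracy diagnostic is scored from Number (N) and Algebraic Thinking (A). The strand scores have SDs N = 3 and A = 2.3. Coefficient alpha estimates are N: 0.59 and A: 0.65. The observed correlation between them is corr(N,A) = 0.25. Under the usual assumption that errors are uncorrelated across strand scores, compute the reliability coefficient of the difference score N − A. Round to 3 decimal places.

0.489

Var(N−A) = 3² + 2.3² − 2·3·2.3·0.25 = 14.29 − 3.45 = 10.84.
Because errors are independent across components, Cov(Tᵢ,Tⱼ) = Cov(Xᵢ,Xⱼ); the off-diagonal part of the true-score variance is the same as above.
True-score variance = [3²·0.59 + 2.3²·0.65] − 3.45 = 8.7485 − 3.45 = 5.2985.
Reliability = 5.2985 / 10.84 = 0.489.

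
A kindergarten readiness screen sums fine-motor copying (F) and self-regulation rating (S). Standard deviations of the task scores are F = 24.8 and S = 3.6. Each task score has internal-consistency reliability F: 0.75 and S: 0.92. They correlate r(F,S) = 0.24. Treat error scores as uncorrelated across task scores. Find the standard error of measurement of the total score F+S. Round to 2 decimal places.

12.44

Var(total) = 628 + 42.8544 = 670.854.
True-score variance = 473.203 + 42.8544 = 516.058, so reliability = 0.7693.
Error variance = 670.854 − 516.058 = 154.797; SEM = √154.797 = 12.44.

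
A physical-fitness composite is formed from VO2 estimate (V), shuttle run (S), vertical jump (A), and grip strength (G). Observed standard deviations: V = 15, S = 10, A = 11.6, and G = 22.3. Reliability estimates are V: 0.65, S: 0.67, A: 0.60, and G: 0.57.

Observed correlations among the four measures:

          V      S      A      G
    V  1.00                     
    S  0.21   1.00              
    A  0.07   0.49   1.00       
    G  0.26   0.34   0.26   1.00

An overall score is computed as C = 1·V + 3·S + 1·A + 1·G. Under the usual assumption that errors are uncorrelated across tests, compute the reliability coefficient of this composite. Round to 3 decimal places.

Var(C) = 15² + 3²·10² + 11.6² + 22.3² + 2·[3·15·10·0.21 + 15·11.6·0.07 + 15·22.3·0.26 + 3·10·11.6·0.49 + 3·10·22.3·0.34 + 11.6·22.3·0.26] = 1756.85 + 1317.77 = 3074.62.
With uncorrelated errors the cross-covariances are all true-score covariance, so they carry over unchanged; only the diagonal terms shrink to ρᵢσᵢ².
True-score variance = [15²·0.65 + 3²·10²·0.67 + 11.6²·0.60 + 22.3²·0.57] + 1317.77 = 1113.44 + 1317.77 = 2431.21.
Reliability = 2431.21 / 3074.62 = 0.791.

0.791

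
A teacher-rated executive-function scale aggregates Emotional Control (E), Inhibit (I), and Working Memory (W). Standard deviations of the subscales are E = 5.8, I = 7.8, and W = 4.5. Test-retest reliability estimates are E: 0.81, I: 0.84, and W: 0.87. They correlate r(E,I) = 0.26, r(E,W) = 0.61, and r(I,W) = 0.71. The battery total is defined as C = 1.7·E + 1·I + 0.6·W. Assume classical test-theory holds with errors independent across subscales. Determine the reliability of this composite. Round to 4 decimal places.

Var(C) = 1.7²·5.8² + 7.8² + 0.6²·4.5² + 2·[1.7·5.8·7.8·0.26 + 1.02·5.8·4.5·0.61 + 0.6·7.8·4.5·0.71] = 165.35 + 102.376 = 267.726.
Under uncorrelated errors the observed covariances equal the true-score covariances, so only the own-variance terms attenuate.
True-score variance = [1.7²·5.8²·0.81 + 7.8²·0.84 + 0.6²·4.5²·0.87] + 102.376 = 136.196 + 102.376 = 238.572.
Reliability = 238.572 / 267.726 = 0.8911.

0.8911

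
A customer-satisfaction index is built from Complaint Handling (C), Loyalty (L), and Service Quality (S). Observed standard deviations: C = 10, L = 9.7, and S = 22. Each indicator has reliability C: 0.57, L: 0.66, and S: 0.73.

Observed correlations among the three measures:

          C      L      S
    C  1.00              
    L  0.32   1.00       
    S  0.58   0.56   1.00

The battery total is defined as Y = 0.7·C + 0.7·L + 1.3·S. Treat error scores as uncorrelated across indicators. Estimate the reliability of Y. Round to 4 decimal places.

0.8151

Var(Y) = 0.7²·10² + 0.7²·9.7² + 1.3²·22² + 2·[0.49·10·9.7·0.32 + 0.91·10·22·0.58 + 0.91·9.7·22·0.56] = 913.064 + 480.148 = 1393.21.
With uncorrelated errors the cross-covariances are all true-score covariance, so they carry over unchanged; only the diagonal terms shrink to ρᵢσᵢ².
True-score variance = [0.7²·10²·0.57 + 0.7²·9.7²·0.66 + 1.3²·22²·0.73] + 480.148 = 655.47 + 480.148 = 1135.62.
Reliability = 1135.62 / 1393.21 = 0.8151.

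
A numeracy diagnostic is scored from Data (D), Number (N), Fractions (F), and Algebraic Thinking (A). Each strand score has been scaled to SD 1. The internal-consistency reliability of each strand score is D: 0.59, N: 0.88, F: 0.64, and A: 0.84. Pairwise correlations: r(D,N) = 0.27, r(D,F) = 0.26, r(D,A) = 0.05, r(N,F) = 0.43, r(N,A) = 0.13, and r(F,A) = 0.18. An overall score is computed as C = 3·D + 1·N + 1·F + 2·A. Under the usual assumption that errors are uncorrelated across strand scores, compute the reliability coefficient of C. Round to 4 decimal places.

0.7696

Var(C) = 3² + 1 + 1 + 2² + 2·[3·0.27 + 3·0.26 + 6·0.05 + 0.43 + 2·0.13 + 2·0.18] = 15 + 5.88 = 20.88.
Under uncorrelated errors the observed covariances equal the true-score covariances, so only the own-variance terms attenuate.
True-score variance = [3²·0.59 + 0.88 + 0.64 + 2²·0.84] + 5.88 = 10.19 + 5.88 = 16.07.
Reliability = 16.07 / 20.88 = 0.7696.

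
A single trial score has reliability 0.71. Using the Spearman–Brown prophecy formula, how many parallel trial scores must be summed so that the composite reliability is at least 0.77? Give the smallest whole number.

k ≥ ρ*(1−ρ₁)/(ρ₁(1−ρ*)) = 0.77·0.29 / (0.71·0.23) = 1.367.
Smallest integer k = 2.

2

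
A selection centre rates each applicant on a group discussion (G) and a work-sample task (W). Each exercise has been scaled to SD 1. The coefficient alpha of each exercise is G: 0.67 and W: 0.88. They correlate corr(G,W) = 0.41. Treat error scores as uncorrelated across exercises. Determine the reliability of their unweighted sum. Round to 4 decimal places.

0.8404

Var(G+W) = 2 + 2·[0.41] = 2 + 0.82 = 2.82.
Because errors are independent across components, Cov(Tᵢ,Tⱼ) = Cov(Xᵢ,Xⱼ); the off-diagonal part of the true-score variance is the same as above.
True-score variance = [0.67 + 0.88] + 0.82 = 1.55 + 0.82 = 2.37.
Reliability = 2.37 / 2.82 = 0.8404.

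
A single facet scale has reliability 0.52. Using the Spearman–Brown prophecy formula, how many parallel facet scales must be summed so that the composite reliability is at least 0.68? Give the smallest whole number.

k ≥ ρ*(1−ρ₁)/(ρ₁(1−ρ*)) = 0.68·0.48 / (0.52·0.32) = 1.962.
Smallest integer k = 2.

2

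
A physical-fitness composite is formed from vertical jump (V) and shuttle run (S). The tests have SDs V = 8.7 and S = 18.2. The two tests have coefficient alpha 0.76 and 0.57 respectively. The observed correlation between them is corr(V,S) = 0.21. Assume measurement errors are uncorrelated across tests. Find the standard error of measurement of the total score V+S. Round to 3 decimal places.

12.673

Var(total) = 406.93 + 66.5028 = 473.433.
True-score variance = 246.331 + 66.5028 = 312.834, so reliability = 0.6608.
Error variance = 473.433 − 312.834 = 160.599; SEM = √160.599 = 12.673.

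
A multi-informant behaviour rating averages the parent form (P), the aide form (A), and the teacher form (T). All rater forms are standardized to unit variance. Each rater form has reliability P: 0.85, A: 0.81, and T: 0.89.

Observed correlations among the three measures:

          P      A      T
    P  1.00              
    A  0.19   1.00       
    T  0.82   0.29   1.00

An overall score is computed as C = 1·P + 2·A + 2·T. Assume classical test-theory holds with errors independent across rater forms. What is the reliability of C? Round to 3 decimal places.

0.912

Var(C) = 1 + 2² + 2² + 2·[2·0.19 + 2·0.82 + 4·0.29] = 9 + 6.36 = 15.36.
With uncorrelated errors the cross-covariances are all true-score covariance, so they carry over unchanged; only the diagonal terms shrink to ρᵢσᵢ².
True-score variance = [0.85 + 2²·0.81 + 2²·0.89] + 6.36 = 7.65 + 6.36 = 14.01.
Reliability = 14.01 / 15.36 = 0.912.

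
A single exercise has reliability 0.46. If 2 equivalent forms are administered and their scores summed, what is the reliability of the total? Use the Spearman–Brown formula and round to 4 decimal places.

0.6301

ρ_k = kρ / (1 + (k−1)ρ) = 2·0.46 / (1 + 1·0.46) = 0.920 / 1.460 = 0.6301.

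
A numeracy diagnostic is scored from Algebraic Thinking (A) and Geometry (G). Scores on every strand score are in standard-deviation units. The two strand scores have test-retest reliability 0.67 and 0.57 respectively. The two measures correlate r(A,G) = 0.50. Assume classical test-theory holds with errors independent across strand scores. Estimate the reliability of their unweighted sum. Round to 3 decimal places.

0.747

Var(A+G) = 2 + 2·[0.50] = 2 + 1 = 3.
Because errors are independent across components, Cov(Tᵢ,Tⱼ) = Cov(Xᵢ,Xⱼ); the off-diagonal part of the true-score variance is the same as above.
True-score variance = [0.67 + 0.57] + 1 = 1.24 + 1 = 2.24.
Reliability = 2.24 / 3 = 0.747.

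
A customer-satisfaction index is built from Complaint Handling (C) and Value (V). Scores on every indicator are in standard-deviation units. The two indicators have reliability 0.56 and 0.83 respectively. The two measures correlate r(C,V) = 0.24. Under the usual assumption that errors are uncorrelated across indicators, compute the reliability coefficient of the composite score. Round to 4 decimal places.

0.7540

Var(C+V) = 2 + 2·[0.24] = 2 + 0.48 = 2.48.
Under uncorrelated errors the observed covariances equal the true-score covariances, so only the own-variance terms attenuate.
True-score variance = [0.56 + 0.83] + 0.48 = 1.39 + 0.48 = 1.87.
Reliability = 1.87 / 2.48 = 0.7540.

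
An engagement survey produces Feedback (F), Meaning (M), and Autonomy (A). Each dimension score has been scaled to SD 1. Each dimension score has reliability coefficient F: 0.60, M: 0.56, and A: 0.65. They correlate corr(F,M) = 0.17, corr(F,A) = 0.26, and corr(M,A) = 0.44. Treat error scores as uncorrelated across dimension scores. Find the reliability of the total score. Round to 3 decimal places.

Var(F+M+A) = 3 + 2·[0.17 + 0.26 + 0.44] = 3 + 1.74 = 4.74.
With uncorrelated errors the cross-covariances are all true-score covariance, so they carry over unchanged; only the diagonal terms shrink to ρᵢσᵢ².
True-score variance = [0.60 + 0.56 + 0.65] + 1.74 = 1.81 + 1.74 = 3.55.
Reliability = 3.55 / 4.74 = 0.749.

0.749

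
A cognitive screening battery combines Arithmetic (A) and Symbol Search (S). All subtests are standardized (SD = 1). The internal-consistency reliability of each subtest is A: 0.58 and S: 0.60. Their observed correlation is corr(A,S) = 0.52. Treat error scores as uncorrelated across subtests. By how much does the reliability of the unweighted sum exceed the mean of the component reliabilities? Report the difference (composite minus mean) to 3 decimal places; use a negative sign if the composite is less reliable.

Var(sum) = 2 + 1.04 = 3.04; true-score variance = 1.18 + 1.04 = 2.22; composite reliability = 0.7303.
Mean component reliability = 0.5900.
Difference = 0.7303 − 0.5900 = 0.140.

0.140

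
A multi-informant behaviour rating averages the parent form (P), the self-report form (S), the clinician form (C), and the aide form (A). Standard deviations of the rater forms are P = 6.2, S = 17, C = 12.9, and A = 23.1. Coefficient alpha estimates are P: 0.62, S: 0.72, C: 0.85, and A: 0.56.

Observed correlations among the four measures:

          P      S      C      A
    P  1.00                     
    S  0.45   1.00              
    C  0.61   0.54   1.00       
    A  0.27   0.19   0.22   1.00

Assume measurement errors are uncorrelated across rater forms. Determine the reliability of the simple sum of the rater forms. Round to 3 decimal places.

0.804

Var(P+S+C+A) = 6.2² + 17² + 12.9² + 23.1² + 2·[6.2·17·0.45 + 6.2·12.9·0.61 + 6.2·23.1·0.27 + 17·12.9·0.54 + 17·23.1·0.19 + 12.9·23.1·0.22] = 1027.46 + 786.96 = 1814.42.
Under uncorrelated errors the observed covariances equal the true-score covariances, so only the own-variance terms attenuate.
True-score variance = [6.2²·0.62 + 17²·0.72 + 12.9²·0.85 + 23.1²·0.56] + 786.96 = 672.183 + 786.96 = 1459.14.
Reliability = 1459.14 / 1814.42 = 0.804.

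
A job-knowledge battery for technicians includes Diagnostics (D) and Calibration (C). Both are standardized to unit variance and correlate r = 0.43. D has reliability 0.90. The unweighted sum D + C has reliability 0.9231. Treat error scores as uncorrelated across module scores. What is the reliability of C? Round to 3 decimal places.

0.880

Var(D+C) = 2 + 2·0.43 = 2.860.
True-score variance = ρ_D + ρ_C + 2·0.43, so 0.9231 = (0.90 + ρ_C + 0.86) / 2.860.
ρ_C = 0.9231·2.860 − 0.90 − 0.86 = 0.880.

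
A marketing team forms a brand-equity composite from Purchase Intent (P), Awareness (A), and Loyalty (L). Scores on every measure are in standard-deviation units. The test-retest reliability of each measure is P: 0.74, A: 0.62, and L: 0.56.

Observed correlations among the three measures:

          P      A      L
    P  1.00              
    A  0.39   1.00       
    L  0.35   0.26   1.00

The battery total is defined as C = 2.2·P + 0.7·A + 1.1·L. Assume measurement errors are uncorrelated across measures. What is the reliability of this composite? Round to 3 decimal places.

Var(C) = 2.2² + 0.7² + 1.1² + 2·[1.54·0.39 + 2.42·0.35 + 0.77·0.26] = 6.54 + 3.2956 = 9.8356.
Under uncorrelated errors the observed covariances equal the true-score covariances, so only the own-variance terms attenuate.
True-score variance = [2.2²·0.74 + 0.7²·0.62 + 1.1²·0.56] + 3.2956 = 4.563 + 3.2956 = 7.8586.
Reliability = 7.8586 / 9.8356 = 0.799.

0.799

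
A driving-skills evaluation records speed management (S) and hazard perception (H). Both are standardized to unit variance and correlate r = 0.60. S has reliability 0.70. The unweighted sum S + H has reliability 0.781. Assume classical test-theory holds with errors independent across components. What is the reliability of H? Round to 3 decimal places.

0.599

Var(S+H) = 2 + 2·0.60 = 3.200.
True-score variance = ρ_S + ρ_H + 2·0.60, so 0.781 = (0.70 + ρ_H + 1.20) / 3.200.
ρ_H = 0.781·3.200 − 0.70 − 1.20 = 0.599.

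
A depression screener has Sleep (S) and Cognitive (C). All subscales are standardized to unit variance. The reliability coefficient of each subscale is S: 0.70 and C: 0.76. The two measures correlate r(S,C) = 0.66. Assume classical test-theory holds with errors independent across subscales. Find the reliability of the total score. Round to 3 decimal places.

0.837

Var(S+C) = 2 + 2·[0.66] = 2 + 1.32 = 3.32.
Under uncorrelated errors the observed covariances equal the true-score covariances, so only the own-variance terms attenuate.
True-score variance = [0.70 + 0.76] + 1.32 = 1.46 + 1.32 = 2.78.
Reliability = 2.78 / 3.32 = 0.837.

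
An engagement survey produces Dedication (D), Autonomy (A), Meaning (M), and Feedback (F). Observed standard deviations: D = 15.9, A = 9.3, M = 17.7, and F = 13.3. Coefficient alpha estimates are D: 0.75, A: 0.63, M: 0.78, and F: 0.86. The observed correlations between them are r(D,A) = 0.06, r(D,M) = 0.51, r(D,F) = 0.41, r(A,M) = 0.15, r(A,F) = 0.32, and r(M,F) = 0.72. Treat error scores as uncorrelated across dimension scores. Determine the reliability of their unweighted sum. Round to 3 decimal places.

0.894

Var(D+A+M+F) = 15.9² + 9.3² + 17.7² + 13.3² + 2·[15.9·9.3·0.06 + 15.9·17.7·0.51 + 15.9·13.3·0.41 + 9.3·17.7·0.15 + 9.3·13.3·0.32 + 17.7·13.3·0.72] = 829.48 + 945.743 = 1775.22.
Because errors are independent across components, Cov(Tᵢ,Tⱼ) = Cov(Xᵢ,Xⱼ); the off-diagonal part of the true-score variance is the same as above.
True-score variance = [15.9²·0.75 + 9.3²·0.63 + 17.7²·0.78 + 13.3²·0.86] + 945.743 = 640.588 + 945.743 = 1586.33.
Reliability = 1586.33 / 1775.22 = 0.894.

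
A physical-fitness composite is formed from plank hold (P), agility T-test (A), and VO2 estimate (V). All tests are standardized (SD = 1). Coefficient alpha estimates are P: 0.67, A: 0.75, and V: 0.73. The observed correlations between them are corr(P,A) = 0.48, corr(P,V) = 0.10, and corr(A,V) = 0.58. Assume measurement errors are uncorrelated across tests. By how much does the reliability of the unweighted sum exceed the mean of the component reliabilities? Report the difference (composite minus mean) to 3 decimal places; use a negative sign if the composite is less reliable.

Var(sum) = 3 + 2.32 = 5.32; true-score variance = 2.15 + 2.32 = 4.47; composite reliability = 0.8402.
Mean component reliability = 0.7167.
Difference = 0.8402 − 0.7167 = 0.124.

0.124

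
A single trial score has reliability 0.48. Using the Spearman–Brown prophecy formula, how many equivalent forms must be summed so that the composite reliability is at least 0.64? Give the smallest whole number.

k ≥ ρ*(1−ρ₁)/(ρ₁(1−ρ*)) = 0.64·0.52 / (0.48·0.36) = 1.926.
Smallest integer k = 2.

2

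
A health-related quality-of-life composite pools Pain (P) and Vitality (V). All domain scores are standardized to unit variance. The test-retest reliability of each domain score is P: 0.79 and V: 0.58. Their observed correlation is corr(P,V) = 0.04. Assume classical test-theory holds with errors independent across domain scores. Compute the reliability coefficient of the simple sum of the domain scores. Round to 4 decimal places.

Var(P+V) = 2 + 2·[0.04] = 2 + 0.08 = 2.08.
Under uncorrelated errors the observed covariances equal the true-score covariances, so only the own-variance terms attenuate.
True-score variance = [0.79 + 0.58] + 0.08 = 1.37 + 0.08 = 1.45.
Reliability = 1.45 / 2.08 = 0.6971.

0.6971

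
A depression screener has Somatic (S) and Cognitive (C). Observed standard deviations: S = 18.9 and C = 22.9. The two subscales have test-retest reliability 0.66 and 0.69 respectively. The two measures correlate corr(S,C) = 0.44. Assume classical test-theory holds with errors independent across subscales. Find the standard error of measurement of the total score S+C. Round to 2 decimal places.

Var(total) = 881.62 + 380.873 = 1262.49.
True-score variance = 597.601 + 380.873 = 978.474, so reliability = 0.7750.
Error variance = 1262.49 − 978.474 = 284.018; SEM = √284.018 = 16.85.

16.85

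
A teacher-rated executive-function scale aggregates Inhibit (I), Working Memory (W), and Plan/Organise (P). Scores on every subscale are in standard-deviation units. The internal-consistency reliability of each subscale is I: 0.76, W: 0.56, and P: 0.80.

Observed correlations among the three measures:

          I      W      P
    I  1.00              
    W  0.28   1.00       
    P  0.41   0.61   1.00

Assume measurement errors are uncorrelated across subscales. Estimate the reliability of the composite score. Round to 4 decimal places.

0.8429

Var(I+W+P) = 3 + 2·[0.28 + 0.41 + 0.61] = 3 + 2.6 = 5.6.
With uncorrelated errors the cross-covariances are all true-score covariance, so they carry over unchanged; only the diagonal terms shrink to ρᵢσᵢ².
True-score variance = [0.76 + 0.56 + 0.80] + 2.6 = 2.12 + 2.6 = 4.72.
Reliability = 4.72 / 5.6 = 0.8429.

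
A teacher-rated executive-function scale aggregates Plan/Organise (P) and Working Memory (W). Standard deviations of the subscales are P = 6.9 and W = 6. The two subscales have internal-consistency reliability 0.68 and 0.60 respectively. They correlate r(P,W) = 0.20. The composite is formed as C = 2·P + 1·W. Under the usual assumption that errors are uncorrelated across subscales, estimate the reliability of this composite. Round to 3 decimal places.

0.710

Var(C) = 2²·6.9² + 6² + 2·[2·6.9·6·0.20] = 226.44 + 33.12 = 259.56.
With uncorrelated errors the cross-covariances are all true-score covariance, so they carry over unchanged; only the diagonal terms shrink to ρᵢσᵢ².
True-score variance = [2²·6.9²·0.68 + 6²·0.60] + 33.12 = 151.099 + 33.12 = 184.219.
Reliability = 184.219 / 259.56 = 0.710.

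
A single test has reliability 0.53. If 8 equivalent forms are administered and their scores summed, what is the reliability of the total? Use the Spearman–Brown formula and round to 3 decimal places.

ρ_k = kρ / (1 + (k−1)ρ) = 8·0.53 / (1 + 7·0.53) = 4.240 / 4.710 = 0.900.

0.900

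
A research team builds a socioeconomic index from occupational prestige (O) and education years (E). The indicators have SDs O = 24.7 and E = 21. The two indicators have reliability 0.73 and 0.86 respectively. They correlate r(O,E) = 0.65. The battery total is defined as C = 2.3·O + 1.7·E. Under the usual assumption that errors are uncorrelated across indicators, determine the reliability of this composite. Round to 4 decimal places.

Var(C) = 2.3²·24.7² + 1.7²·21² + 2·[3.91·24.7·21·0.65] = 4501.87 + 2636.55 = 7138.42.
With uncorrelated errors the cross-covariances are all true-score covariance, so they carry over unchanged; only the diagonal terms shrink to ρᵢσᵢ².
True-score variance = [2.3²·24.7²·0.73 + 1.7²·21²·0.86] + 2636.55 = 3452.05 + 2636.55 = 6088.6.
Reliability = 6088.6 / 7138.42 = 0.8529.

0.8529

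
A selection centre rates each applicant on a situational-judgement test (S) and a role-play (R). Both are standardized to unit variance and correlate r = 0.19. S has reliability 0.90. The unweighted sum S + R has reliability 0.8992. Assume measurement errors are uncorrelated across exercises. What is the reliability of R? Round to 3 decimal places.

Var(S+R) = 2 + 2·0.19 = 2.380.
True-score variance = ρ_S + ρ_R + 2·0.19, so 0.8992 = (0.90 + ρ_R + 0.38) / 2.380.
ρ_R = 0.8992·2.380 − 0.90 − 0.38 = 0.860.

0.860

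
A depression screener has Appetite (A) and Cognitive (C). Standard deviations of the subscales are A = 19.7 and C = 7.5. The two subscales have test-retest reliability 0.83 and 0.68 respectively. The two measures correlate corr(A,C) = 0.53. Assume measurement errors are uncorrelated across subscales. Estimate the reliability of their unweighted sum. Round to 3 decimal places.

Var(A+C) = 19.7² + 7.5² + 2·[19.7·7.5·0.53] = 444.34 + 156.615 = 600.955.
Under uncorrelated errors the observed covariances equal the true-score covariances, so only the own-variance terms attenuate.
True-score variance = [19.7²·0.83 + 7.5²·0.68] + 156.615 = 360.365 + 156.615 = 516.98.
Reliability = 516.98 / 600.955 = 0.860.

0.860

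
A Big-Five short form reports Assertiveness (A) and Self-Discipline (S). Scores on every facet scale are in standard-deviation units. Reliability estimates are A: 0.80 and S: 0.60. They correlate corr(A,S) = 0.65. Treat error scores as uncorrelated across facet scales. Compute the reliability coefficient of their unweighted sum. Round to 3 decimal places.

0.818

Var(A+S) = 2 + 2·[0.65] = 2 + 1.3 = 3.3.
With uncorrelated errors the cross-covariances are all true-score covariance, so they carry over unchanged; only the diagonal terms shrink to ρᵢσᵢ².
True-score variance = [0.80 + 0.60] + 1.3 = 1.4 + 1.3 = 2.7.
Reliability = 2.7 / 3.3 = 0.818.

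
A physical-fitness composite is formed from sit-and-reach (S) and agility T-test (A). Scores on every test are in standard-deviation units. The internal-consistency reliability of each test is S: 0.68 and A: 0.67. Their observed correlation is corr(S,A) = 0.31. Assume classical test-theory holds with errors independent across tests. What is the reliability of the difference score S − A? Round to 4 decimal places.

Var(S−A) = 1 + 1 − 2·0.31 = 2 − 0.62 = 1.38.
With uncorrelated errors the cross-covariances are all true-score covariance, so they carry over unchanged; only the diagonal terms shrink to ρᵢσᵢ².
True-score variance = [0.68 + 0.67] − 0.62 = 1.35 − 0.62 = 0.73.
Reliability = 0.73 / 1.38 = 0.5290.

0.5290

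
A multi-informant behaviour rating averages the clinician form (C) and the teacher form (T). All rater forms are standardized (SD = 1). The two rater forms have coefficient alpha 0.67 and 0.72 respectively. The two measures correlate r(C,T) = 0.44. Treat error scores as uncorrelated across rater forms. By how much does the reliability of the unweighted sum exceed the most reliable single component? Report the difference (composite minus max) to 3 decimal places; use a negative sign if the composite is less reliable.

0.068

Var(sum) = 2 + 0.88 = 2.88; true-score variance = 1.39 + 0.88 = 2.27; composite reliability = 0.7882.
Max component reliability = 0.7200.
Difference = 0.7882 − 0.7200 = 0.068.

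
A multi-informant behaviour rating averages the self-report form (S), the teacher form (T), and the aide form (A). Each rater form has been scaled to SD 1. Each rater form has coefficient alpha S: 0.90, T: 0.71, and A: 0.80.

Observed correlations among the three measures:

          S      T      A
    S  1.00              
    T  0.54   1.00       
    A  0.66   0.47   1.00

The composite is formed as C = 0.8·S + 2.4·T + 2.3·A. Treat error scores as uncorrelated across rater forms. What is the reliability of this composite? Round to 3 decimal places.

0.869

Var(C) = 0.8² + 2.4² + 2.3² + 2·[1.92·0.54 + 1.84·0.66 + 5.52·0.47] = 11.69 + 9.6912 = 21.3812.
With uncorrelated errors the cross-covariances are all true-score covariance, so they carry over unchanged; only the diagonal terms shrink to ρᵢσᵢ².
True-score variance = [0.8²·0.90 + 2.4²·0.71 + 2.3²·0.80] + 9.6912 = 8.8976 + 9.6912 = 18.5888.
Reliability = 18.5888 / 21.3812 = 0.869.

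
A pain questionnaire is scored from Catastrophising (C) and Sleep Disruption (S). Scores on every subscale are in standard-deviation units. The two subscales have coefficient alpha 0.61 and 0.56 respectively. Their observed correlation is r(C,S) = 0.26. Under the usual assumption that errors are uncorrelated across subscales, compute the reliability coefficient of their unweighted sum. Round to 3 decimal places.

0.671

Var(C+S) = 2 + 2·[0.26] = 2 + 0.52 = 2.52.
Because errors are independent across components, Cov(Tᵢ,Tⱼ) = Cov(Xᵢ,Xⱼ); the off-diagonal part of the true-score variance is the same as above.
True-score variance = [0.61 + 0.56] + 0.52 = 1.17 + 0.52 = 1.69.
Reliability = 1.69 / 2.52 = 0.671.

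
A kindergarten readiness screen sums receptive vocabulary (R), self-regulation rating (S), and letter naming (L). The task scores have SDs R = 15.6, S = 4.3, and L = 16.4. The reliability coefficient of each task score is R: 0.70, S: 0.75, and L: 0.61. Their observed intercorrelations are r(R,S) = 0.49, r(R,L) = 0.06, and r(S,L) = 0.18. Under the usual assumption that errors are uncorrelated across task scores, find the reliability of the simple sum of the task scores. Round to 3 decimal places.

Var(R+S+L) = 15.6² + 4.3² + 16.4² + 2·[15.6·4.3·0.49 + 15.6·16.4·0.06 + 4.3·16.4·0.18] = 530.81 + 121.826 = 652.636.
Because errors are independent across components, Cov(Tᵢ,Tⱼ) = Cov(Xᵢ,Xⱼ); the off-diagonal part of the true-score variance is the same as above.
True-score variance = [15.6²·0.70 + 4.3²·0.75 + 16.4²·0.61] + 121.826 = 348.285 + 121.826 = 470.111.
Reliability = 470.111 / 652.636 = 0.720.

0.720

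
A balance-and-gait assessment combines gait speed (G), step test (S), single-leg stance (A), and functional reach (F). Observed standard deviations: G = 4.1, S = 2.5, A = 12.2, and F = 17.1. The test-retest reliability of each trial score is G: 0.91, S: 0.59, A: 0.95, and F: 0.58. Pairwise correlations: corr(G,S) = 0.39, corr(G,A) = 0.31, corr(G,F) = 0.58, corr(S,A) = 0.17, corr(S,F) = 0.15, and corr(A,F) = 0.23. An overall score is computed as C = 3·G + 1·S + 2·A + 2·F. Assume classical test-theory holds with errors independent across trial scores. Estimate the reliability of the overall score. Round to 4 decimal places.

Var(C) = 3²·4.1² + 2.5² + 2²·12.2² + 2²·17.1² + 2·[3·4.1·2.5·0.39 + 6·4.1·12.2·0.31 + 6·4.1·17.1·0.58 + 2·2.5·12.2·0.17 + 2·2.5·17.1·0.15 + 4·12.2·17.1·0.23] = 1922.54 + 1128.28 = 3050.82.
Under uncorrelated errors the observed covariances equal the true-score covariances, so only the own-variance terms attenuate.
True-score variance = [3²·4.1²·0.91 + 2.5²·0.59 + 2²·12.2²·0.95 + 2²·17.1²·0.58] + 1128.28 = 1385.34 + 1128.28 = 2513.62.
Reliability = 2513.62 / 3050.82 = 0.8239.

0.8239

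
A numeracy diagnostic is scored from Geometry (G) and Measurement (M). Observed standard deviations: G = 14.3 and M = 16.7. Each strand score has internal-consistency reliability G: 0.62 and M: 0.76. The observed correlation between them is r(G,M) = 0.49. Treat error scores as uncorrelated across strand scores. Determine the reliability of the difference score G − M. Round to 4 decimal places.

Var(G−M) = 14.3² + 16.7² − 2·14.3·16.7·0.49 = 483.38 − 234.034 = 249.346.
Under uncorrelated errors the observed covariances equal the true-score covariances, so only the own-variance terms attenuate.
True-score variance = [14.3²·0.62 + 16.7²·0.76] − 234.034 = 338.74 − 234.034 = 104.706.
Reliability = 104.706 / 249.346 = 0.4199.

0.4199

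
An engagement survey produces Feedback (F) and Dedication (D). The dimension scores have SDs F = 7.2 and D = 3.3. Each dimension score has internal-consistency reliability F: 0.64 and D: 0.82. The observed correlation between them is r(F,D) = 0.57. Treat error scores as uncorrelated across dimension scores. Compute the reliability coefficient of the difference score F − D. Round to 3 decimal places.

Var(F−D) = 7.2² + 3.3² − 2·7.2·3.3·0.57 = 62.73 − 27.0864 = 35.6436.
Because errors are independent across components, Cov(Tᵢ,Tⱼ) = Cov(Xᵢ,Xⱼ); the off-diagonal part of the true-score variance is the same as above.
True-score variance = [7.2²·0.64 + 3.3²·0.82] − 27.0864 = 42.1074 − 27.0864 = 15.021.
Reliability = 15.021 / 35.6436 = 0.421.

0.421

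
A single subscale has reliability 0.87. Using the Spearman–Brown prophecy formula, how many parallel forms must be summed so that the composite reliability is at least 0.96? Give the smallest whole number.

4

k ≥ ρ*(1−ρ₁)/(ρ₁(1−ρ*)) = 0.96·0.13 / (0.87·0.04) = 3.586.
Smallest integer k = 4.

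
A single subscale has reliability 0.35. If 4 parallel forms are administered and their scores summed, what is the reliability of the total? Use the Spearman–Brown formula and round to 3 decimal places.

ρ_k = kρ / (1 + (k−1)ρ) = 4·0.35 / (1 + 3·0.35) = 1.400 / 2.050 = 0.683.

0.683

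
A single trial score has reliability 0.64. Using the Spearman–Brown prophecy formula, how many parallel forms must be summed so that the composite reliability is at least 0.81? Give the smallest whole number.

3

k ≥ ρ*(1−ρ₁)/(ρ₁(1−ρ*)) = 0.81·0.36 / (0.64·0.19) = 2.398.
Smallest integer k = 3.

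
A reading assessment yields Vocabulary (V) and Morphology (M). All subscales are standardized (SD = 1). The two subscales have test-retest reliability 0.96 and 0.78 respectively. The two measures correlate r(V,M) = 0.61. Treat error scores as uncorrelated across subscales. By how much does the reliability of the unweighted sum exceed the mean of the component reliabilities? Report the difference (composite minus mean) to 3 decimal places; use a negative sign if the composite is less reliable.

0.049

Var(sum) = 2 + 1.22 = 3.22; true-score variance = 1.74 + 1.22 = 2.96; composite reliability = 0.9193.
Mean component reliability = 0.8700.
Difference = 0.9193 − 0.8700 = 0.049.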